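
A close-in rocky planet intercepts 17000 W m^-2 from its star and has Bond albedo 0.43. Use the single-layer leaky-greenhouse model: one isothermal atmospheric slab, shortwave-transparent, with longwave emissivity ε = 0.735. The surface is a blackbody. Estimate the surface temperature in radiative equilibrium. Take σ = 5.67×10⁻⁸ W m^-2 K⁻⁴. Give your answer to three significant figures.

510 kelvin

Effective emission temperature (TOA balance): σT_e⁴ = S(1−α)/4 = 2423 W m^-2 → T_e = 454.6 K.
Surface balance with a leaky layer gives σT_s⁴ = σT_e⁴·2/(2−ε), so T_s = T_e·[2/(2−0.735)]^(1/4) = 509.8 K.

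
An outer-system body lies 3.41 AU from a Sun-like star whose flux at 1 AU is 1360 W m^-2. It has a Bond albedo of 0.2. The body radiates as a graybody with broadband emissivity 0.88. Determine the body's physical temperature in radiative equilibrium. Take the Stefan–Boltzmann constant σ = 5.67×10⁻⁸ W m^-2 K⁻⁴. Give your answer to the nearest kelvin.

147 kelvin

Irradiance scales as 1/d², so S = 1360 W m^-2 × (1/3.41)² = 117.0 W m^-2.
Absorbed flux (global mean): S(1−α)/4 = 117.0·0.8/4 = 23.39 W m^-2.
Equating to εσT⁴ with ε = 0.88: T = (23.39/0.88σ)^(1/4) = 147.1 K.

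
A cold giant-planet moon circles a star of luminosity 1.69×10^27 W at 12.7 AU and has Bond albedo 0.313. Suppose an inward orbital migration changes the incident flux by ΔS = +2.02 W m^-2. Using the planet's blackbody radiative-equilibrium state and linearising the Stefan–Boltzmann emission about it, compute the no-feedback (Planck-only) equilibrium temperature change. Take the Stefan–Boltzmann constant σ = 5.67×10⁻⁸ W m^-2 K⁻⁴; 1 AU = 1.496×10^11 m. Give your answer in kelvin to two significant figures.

d = 12.7 × 1.496×10^11 m = 1.900×10^12 m.
Spreading L over a sphere of radius d: S = 1.69×10^27/(4π·1.90×10^12²) = 37.26 W m^-2.
Unperturbed T_e = [37.26·(1−0.313)/(4σ)]^¼ = 103.1 K.
TOA radiative forcing: ΔF = (1−α)ΔS/4 = 0.687·(+2.02)/4 = 0.3469 W m^-2.
Linearising σT⁴ gives d(σT⁴)/dT = 4σT_e³ = 0.2483 W m^-2 per K.
Hence the no-feedback warming is ΔF/(4σT_e³) = 1.40 K.

1.4 K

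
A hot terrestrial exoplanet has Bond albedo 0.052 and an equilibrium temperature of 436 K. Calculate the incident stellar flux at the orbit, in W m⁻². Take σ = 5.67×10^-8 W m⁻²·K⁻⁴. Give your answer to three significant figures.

8650 W m⁻²

From S(1−α)/4 = σT⁴: S = 4σT⁴/(1−α).
σT⁴ = 5.67×10⁻⁸·(436)⁴ = 2049 W m⁻².
S = 4·2049/0.948 = 8645 W m⁻².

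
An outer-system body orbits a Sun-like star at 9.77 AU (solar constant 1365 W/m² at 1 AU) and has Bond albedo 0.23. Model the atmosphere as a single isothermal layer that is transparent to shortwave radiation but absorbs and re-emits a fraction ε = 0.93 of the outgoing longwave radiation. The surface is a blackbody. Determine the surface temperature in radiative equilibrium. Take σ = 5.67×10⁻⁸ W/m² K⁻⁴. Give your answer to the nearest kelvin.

Irradiance scales as 1/d², so S = 1365 W/m² × (1/9.77)² = 14.30 W/m².
The planet radiates to space at T_e = [S(1−α)/(4σ)]^(1/4) = 83.47 K.
The surface balance (absorbed SW + ε·downward IR = σT_s⁴) with T_a⁴ = T_s⁴/2 reduces to T_s = T_e·[2/(2−ε)]^¼ = 97.60 K.

98 K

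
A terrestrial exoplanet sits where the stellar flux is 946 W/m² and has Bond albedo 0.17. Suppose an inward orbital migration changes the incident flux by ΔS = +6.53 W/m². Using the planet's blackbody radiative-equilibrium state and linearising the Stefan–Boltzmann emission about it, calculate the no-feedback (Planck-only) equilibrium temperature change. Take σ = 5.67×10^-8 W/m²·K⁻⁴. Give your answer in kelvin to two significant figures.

0.42 K

The baseline emission temperature is T_e = 242.6 K.
TOA radiative forcing: ΔF = (1−α)ΔS/4 = 0.83·(+6.53)/4 = 1.355 W/m².
Planck response: λ_P = 4σT_e³ = 4·5.67×10⁻⁸·(242.6)³ = 3.237 W/m²/K.
So ΔT₀ = 1.355/3.237 = 0.419 K.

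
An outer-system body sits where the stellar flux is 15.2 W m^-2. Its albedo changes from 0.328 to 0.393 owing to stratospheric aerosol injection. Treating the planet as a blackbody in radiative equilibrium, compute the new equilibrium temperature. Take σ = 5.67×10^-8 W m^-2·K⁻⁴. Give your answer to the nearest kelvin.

80 K

T₂ = [S(1−α₂)/(4σ)]^(1/4) = [15.20·0.607/(4σ)]^(1/4) = 79.86 K.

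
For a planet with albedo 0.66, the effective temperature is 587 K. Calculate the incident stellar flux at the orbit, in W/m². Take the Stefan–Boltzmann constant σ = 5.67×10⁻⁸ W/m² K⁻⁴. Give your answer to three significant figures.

Invert the energy balance for S: S = 4σT⁴/(1−α).
σT⁴ = 5.67×10⁻⁸·(587)⁴ = 6732 W/m².
So S = 4×6732/(1−0.66) = 79200 W/m².

79200 W/m²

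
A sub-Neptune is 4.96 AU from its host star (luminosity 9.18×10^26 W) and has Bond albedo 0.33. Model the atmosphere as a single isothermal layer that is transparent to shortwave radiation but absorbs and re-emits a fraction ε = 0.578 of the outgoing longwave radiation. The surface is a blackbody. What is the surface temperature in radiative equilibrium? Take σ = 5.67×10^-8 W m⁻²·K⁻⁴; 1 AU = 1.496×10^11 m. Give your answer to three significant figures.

153 K

d = 4.96 × 1.496×10^11 m = 7.420×10^11 m.
S = L/(4πd²) = 132.7 W m⁻².
The planet radiates to space at T_e = [S(1−α)/(4σ)]^(1/4) = 140.7 K.
The surface balance (absorbed SW + ε·downward IR = σT_s⁴) with T_a⁴ = T_s⁴/2 reduces to T_s = T_e·[2/(2−ε)]^¼ = 153.2 K.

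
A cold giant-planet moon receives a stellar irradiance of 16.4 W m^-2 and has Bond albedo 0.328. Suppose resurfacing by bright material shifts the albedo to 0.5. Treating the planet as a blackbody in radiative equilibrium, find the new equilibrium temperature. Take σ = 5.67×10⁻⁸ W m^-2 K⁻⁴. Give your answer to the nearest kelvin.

78 K

With the new albedo, S(1−α₂)/4 = 2.050 W m^-2, so T₂ = 77.54 K.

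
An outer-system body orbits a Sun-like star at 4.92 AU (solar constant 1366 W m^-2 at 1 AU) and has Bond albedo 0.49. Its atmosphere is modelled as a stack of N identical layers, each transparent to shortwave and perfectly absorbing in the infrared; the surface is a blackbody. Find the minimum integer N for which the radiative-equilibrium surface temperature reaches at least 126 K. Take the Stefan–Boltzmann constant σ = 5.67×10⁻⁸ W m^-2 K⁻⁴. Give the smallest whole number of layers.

1

Irradiance scales as 1/d², so S = 1366 W m^-2 × (1/4.92)² = 56.43 W m^-2.
The effective emission temperature is T_e = [S(1−α)/(4σ)]^¼ = 106.1 K.
Need (N+1)T_e⁴ ≥ T_s⁴, i.e. N+1 ≥ (126/106.1)⁴ = 1.986.
Rounding up, N = 1.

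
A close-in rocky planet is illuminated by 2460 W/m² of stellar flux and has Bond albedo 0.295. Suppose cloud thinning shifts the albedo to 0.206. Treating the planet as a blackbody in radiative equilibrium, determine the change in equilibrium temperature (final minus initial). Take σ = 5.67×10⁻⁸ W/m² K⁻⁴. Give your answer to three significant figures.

Initial: T₁ = [S(1−0.295)/(4σ)]^(1/4) = 295.7 K.
With α = 0.206, T₂ = 304.6 K.
Change: 304.6 − 295.7 = 8.921 K.

8.92 K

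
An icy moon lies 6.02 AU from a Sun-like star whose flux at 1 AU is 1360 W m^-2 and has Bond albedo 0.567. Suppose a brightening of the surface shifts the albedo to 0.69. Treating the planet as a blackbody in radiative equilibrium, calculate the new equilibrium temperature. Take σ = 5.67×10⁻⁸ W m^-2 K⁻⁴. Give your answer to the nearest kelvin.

Flux at the orbit: S = 1360/(6.02)² = 37.53 W m^-2.
New equilibrium: T₂ = [(1−0.69)·37.53/(4σ)]^(1/4) = 84.63 K.

85 kelvin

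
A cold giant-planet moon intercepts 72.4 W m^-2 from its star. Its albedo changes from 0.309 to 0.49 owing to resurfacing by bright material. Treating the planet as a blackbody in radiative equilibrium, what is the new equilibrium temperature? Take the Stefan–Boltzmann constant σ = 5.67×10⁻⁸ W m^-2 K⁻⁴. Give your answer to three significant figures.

With the new albedo, S(1−α₂)/4 = 9.231 W m^-2, so T₂ = 113.0 K.

113 kelvin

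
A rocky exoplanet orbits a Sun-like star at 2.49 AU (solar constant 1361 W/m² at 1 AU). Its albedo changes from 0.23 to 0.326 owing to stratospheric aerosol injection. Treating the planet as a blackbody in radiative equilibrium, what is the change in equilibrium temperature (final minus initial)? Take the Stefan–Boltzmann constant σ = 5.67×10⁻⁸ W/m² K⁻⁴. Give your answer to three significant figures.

Flux at the orbit: S = 1361/(2.49)² = 219.5 W/m².
Initial: T₁ = [S(1−0.23)/(4σ)]^(1/4) = 165.2 K.
With α = 0.326, T₂ = 159.8 K.
Change: 159.8 − 165.2 = -5.410 K.

-5.41 kelvin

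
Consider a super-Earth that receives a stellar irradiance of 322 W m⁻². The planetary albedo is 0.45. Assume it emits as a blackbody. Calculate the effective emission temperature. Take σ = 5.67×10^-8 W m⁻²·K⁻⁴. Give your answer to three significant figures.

167 kelvin

The planet absorbs (1−α)S over its disc πR² and re-emits over 4πR², so the mean absorbed flux is (1−0.45)·322.0/4 = 44.28 W m⁻².
Balancing against σT⁴: T = (44.28/5.67×10⁻⁸)^(1/4) = 167.2 K.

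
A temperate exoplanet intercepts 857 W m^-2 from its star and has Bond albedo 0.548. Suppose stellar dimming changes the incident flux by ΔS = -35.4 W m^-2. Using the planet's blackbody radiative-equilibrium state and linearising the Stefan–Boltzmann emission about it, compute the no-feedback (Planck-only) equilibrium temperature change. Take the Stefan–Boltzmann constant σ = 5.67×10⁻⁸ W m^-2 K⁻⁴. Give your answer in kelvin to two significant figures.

-2.1 K

Reference equilibrium: T_e = [S(1−α)/(4σ)]^(1/4) = 203.3 K.
TOA radiative forcing: ΔF = (1−α)ΔS/4 = 0.452·(-35.4)/4 = -4.000 W m^-2.
The Planck feedback parameter is 4σT_e³ = 1.905 W m^-2/K.
Hence the no-feedback warming is ΔF/(4σT_e³) = -2.10 K.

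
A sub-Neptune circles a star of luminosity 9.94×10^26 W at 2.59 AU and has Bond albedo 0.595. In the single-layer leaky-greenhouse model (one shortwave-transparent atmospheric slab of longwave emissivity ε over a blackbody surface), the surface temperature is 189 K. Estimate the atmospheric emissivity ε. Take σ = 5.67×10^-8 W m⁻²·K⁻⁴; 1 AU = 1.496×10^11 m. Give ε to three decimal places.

0.525

Orbital distance: d = 2.59 AU = 3.875×10^11 m.
S = L/(4πd²) = 526.9 W m⁻².
TOA balance gives T_e = 175.1 K.
T_s⁴ = T_e⁴·2/(2−ε) → ε = 2 − 2(T_e/T_s)⁴ = 2 − 2·(175.1/189)⁴ = 0.5253.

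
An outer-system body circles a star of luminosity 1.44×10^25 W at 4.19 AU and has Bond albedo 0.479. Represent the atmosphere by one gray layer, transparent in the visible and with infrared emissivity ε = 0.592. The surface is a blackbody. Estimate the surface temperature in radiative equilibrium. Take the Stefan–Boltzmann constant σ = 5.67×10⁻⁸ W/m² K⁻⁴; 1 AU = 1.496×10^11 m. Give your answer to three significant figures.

Orbital distance: d = 4.19 AU = 6.268×10^11 m.
Flux at the orbit: S = L/(4πd²) = 1.44×10^25/(4π·(6.27×10^11)²) = 2.916 W/m².
At the top of the atmosphere, σT_e⁴ = S(1−α)/4 = 0.3799 W/m², giving T_e = 50.88 K.
For a single slab of emissivity ε, T_s⁴ = 2T_e⁴/(2−ε); thus T_s = 50.88·(1.42)^(1/4) = 55.54 K.

55.5 kelvin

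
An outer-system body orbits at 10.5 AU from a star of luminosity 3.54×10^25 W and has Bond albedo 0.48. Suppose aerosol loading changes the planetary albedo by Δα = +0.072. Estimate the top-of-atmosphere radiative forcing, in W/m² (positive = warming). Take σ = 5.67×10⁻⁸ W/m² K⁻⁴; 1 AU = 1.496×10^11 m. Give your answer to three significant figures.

-0.0206 W/m²

d = 10.5 × 1.496×10^11 m = 1.571×10^12 m.
Spreading L over a sphere of radius d: S = 3.54×10^25/(4π·1.57×10^12²) = 1.142 W/m².
ΔF = −(S/4)Δα = −(1.142/4)×(+0.072) = -0.02055 W/m².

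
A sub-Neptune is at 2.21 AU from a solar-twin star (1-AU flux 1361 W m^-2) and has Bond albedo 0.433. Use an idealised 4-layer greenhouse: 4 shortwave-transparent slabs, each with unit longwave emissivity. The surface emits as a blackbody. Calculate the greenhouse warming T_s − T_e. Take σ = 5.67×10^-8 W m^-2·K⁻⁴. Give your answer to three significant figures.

By the inverse-square law, S = 1361/2.21² = 278.7 W m^-2.
The effective emission temperature is T_e = [S(1−α)/(4σ)]^¼ = 162.5 K.
T_s = (N+1)^(1/4)·T_e = 242.9 K.
So the greenhouse effect raises the surface by 242.9 − 162.5 = 80.48 K.

80.5 K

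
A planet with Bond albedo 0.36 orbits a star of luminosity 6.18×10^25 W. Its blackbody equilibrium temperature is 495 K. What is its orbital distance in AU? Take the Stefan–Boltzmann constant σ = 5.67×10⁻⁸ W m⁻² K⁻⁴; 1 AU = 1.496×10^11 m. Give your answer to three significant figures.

0.102 AU

Energy balance gives S = 4σT⁴/(1−α) = 21280 W m⁻².
S = L/(4πd²) → d = √(L/4πS) = √(6.18×10^25/(4π·21280)) = 1.520×10^10 m = 0.1016 AU.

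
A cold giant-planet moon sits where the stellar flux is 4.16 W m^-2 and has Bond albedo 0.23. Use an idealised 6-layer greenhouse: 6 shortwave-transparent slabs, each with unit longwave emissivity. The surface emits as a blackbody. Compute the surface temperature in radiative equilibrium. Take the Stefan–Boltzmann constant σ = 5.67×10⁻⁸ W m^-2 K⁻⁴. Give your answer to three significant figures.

The effective emission temperature is T_e = [S(1−α)/(4σ)]^¼ = 61.30 K.
With N = 6 opaque layers, T_s = (N+1)^(1/4)·T_e = 7^(1/4)·61.30 = 99.71 K.

99.7 kelvin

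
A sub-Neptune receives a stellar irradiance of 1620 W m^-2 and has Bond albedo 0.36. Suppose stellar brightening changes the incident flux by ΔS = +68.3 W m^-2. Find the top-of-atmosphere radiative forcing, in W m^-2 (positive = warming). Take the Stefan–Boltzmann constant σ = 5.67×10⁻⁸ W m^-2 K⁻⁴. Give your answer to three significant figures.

10.9 W m^-2

TOA radiative forcing: ΔF = (1−α)ΔS/4 = 0.64·(+68.3)/4 = 10.93 W m^-2.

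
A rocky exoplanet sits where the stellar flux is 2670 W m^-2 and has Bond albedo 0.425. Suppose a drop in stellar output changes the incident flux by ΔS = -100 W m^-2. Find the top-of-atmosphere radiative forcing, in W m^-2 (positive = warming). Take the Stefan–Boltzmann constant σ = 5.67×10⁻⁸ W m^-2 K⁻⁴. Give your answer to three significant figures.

-14.4 W m^-2

ΔF = Δ[S(1−α)]/4 = (1−0.425)·-100/4 = -14.37 W m^-2.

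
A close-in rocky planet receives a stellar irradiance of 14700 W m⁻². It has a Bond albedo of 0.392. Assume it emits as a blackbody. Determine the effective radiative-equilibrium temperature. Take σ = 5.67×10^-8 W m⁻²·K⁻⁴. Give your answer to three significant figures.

446 kelvin

Averaging over the sphere, the absorbed flux is S(1−α)/4 = 2234 W m⁻².
In equilibrium σT⁴ equals this, so T = 445.5 K.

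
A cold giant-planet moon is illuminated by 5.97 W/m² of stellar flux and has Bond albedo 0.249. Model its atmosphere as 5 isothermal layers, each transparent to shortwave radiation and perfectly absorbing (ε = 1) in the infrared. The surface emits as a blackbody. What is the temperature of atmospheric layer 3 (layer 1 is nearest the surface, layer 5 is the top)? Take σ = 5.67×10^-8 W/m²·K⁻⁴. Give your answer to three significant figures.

OLR = S(1−α)/4 = 1.121 W/m²; the top layer radiates at T_e = 66.68 K.
The net upward flux σT_e⁴ is constant between every pair of levels, so T_k⁴ = (N+1−k)T_e⁴.
With k = 3: T_3 = (5+1−3)^¼·66.68 K = 87.76 K.

87.8 K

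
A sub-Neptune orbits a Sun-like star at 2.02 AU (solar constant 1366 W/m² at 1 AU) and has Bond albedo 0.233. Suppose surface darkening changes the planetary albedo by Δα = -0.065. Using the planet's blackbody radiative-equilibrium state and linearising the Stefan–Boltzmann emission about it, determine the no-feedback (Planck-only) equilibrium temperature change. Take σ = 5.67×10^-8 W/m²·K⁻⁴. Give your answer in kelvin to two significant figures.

By the inverse-square law, S = 1366/2.02² = 334.8 W/m².
Unperturbed T_e = [334.8·(1−0.233)/(4σ)]^¼ = 183.4 K.
The change in absorbed flux is Δ[S(1−α)/4] = −SΔα/4 = 5.440 W/m².
The Planck feedback parameter is 4σT_e³ = 1.400 W/m²/K.
So ΔT₀ = 5.440/1.400 = 3.89 K.

3.9 kelvin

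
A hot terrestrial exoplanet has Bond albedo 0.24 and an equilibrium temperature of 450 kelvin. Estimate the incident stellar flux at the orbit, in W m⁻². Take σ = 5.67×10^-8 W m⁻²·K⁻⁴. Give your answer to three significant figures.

From S(1−α)/4 = σT⁴: S = 4σT⁴/(1−α).
σT⁴ = 5.67×10⁻⁸·(450)⁴ = 2325 W m⁻².
So S = 4×2325/(1−0.24) = 12240 W m⁻².

12200 W m⁻²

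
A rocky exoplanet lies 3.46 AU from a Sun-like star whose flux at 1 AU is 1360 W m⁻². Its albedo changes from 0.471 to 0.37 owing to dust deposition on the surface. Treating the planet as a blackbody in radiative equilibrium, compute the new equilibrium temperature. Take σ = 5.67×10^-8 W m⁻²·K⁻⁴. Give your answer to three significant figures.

By the inverse-square law, S = 1360/3.46² = 113.6 W m⁻².
New equilibrium: T₂ = [(1−0.37)·113.6/(4σ)]^(1/4) = 133.3 K.

133 K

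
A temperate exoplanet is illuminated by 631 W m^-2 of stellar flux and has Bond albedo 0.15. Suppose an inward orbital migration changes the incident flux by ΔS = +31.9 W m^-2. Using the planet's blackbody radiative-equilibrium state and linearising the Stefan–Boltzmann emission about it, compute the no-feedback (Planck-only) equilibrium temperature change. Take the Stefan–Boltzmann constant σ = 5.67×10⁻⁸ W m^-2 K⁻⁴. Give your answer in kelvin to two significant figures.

Unperturbed T_e = [631.0·(1−0.15)/(4σ)]^¼ = 220.5 K.
ΔF = Δ[S(1−α)]/4 = (1−0.15)·+31.9/4 = 6.779 W m^-2.
Planck response: λ_P = 4σT_e³ = 4·5.67×10⁻⁸·(220.5)³ = 2.432 W m^-2/K.
Hence the no-feedback warming is ΔF/(4σT_e³) = 2.79 K.

2.8 K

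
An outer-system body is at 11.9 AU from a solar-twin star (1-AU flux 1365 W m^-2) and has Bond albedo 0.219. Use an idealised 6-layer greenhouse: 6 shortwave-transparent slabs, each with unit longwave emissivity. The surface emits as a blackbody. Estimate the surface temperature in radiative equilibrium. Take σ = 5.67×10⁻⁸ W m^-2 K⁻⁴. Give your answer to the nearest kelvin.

Flux at the orbit: S = 1365/(11.9)² = 9.639 W m^-2.
Top-of-atmosphere balance: σT_e⁴ = S(1−α)/4 = 1.882 W m^-2 → T_e = 75.90 K.
Layer-by-layer balance gives σT_s⁴ = (N+1)σT_e⁴, so T_s = 7^¼·75.90 = 123.5 K.

123 K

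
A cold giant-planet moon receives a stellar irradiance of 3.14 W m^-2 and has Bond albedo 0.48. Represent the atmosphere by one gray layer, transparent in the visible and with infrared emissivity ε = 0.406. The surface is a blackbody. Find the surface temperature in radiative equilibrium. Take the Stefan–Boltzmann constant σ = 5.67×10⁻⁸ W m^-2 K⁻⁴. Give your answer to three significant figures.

The planet radiates to space at T_e = [S(1−α)/(4σ)]^(1/4) = 51.80 K.
The surface balance (absorbed SW + ε·downward IR = σT_s⁴) with T_a⁴ = T_s⁴/2 reduces to T_s = T_e·[2/(2−ε)]^¼ = 54.82 K.

54.8 kelvin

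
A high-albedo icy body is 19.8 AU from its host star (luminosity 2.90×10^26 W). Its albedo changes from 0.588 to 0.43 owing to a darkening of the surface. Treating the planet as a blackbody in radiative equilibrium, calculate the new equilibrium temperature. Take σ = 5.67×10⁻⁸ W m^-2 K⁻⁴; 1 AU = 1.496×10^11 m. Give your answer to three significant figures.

Orbital distance: d = 19.8 AU = 2.962×10^12 m.
Spreading L over a sphere of radius d: S = 2.90×10^26/(4π·2.96×10^12²) = 2.630 W m^-2.
T₂ = [S(1−α₂)/(4σ)]^(1/4) = [2.630·0.57/(4σ)]^(1/4) = 50.71 K.

50.7 K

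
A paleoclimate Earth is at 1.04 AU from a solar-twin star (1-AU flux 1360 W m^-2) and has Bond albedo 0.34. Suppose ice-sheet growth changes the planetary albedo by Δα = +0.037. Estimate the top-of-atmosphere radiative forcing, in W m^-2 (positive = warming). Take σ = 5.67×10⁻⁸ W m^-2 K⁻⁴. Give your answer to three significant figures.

Flux at the orbit: S = 1360/(1.04)² = 1257 W m^-2.
ΔF = −(S/4)Δα = −(1257/4)×(+0.037) = -11.63 W m^-2.

-11.6 W m^-2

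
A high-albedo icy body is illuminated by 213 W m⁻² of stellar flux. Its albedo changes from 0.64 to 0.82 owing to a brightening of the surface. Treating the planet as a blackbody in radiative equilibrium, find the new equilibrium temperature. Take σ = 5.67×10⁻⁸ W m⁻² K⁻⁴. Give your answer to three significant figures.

114 K

New equilibrium: T₂ = [(1−0.82)·213.0/(4σ)]^(1/4) = 114.0 K.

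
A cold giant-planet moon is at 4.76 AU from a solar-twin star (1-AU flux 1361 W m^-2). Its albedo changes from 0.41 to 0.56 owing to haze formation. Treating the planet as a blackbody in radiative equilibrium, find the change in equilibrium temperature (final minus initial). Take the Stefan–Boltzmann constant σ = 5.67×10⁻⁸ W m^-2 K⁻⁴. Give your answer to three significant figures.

By the inverse-square law, S = 1361/4.76² = 60.07 W m^-2.
Initial: T₁ = [S(1−0.41)/(4σ)]^(1/4) = 111.8 K.
After:  T₂ = [60.07·0.44/(4σ)]^(1/4) = 103.9 K.
Change: 103.9 − 111.8 = -7.906 K.

-7.91 K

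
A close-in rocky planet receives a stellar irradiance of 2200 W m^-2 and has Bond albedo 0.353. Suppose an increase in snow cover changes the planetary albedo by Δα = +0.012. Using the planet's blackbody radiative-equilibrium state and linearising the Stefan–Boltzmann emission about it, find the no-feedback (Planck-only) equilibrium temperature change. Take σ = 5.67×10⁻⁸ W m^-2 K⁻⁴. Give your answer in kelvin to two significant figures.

-1.3 K

The baseline emission temperature is T_e = 281.5 K.
TOA radiative forcing: ΔF = −S·Δα/4 = −2200·(+0.012)/4 = -6.600 W m^-2.
Linearising σT⁴ gives d(σT⁴)/dT = 4σT_e³ = 5.057 W m^-2 per K.
So ΔT₀ = -6.600/5.057 = -1.31 K.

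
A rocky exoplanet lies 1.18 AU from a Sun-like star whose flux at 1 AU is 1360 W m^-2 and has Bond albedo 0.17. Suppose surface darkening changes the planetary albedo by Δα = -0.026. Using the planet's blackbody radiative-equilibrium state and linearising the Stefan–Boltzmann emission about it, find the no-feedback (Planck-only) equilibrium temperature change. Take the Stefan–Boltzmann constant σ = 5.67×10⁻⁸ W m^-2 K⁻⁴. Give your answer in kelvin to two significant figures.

1.9 K

By the inverse-square law, S = 1360/1.18² = 976.7 W m^-2.
Unperturbed T_e = [976.7·(1−0.17)/(4σ)]^¼ = 244.5 K.
The change in absorbed flux is Δ[S(1−α)/4] = −SΔα/4 = 6.349 W m^-2.
Planck response: λ_P = 4σT_e³ = 4·5.67×10⁻⁸·(244.5)³ = 3.316 W m^-2/K.
Hence the no-feedback warming is ΔF/(4σT_e³) = 1.91 K.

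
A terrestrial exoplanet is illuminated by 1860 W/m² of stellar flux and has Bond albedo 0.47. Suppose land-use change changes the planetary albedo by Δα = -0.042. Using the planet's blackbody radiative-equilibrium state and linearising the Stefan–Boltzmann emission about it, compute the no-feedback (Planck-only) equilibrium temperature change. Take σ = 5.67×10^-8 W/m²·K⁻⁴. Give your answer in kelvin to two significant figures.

5.1 K

Unperturbed T_e = [1860·(1−0.47)/(4σ)]^¼ = 256.8 K.
TOA radiative forcing: ΔF = −S·Δα/4 = −1860·(-0.042)/4 = 19.53 W/m².
Linearising σT⁴ gives d(σT⁴)/dT = 4σT_e³ = 3.839 W/m² per K.
So ΔT₀ = 19.53/3.839 = 5.09 K.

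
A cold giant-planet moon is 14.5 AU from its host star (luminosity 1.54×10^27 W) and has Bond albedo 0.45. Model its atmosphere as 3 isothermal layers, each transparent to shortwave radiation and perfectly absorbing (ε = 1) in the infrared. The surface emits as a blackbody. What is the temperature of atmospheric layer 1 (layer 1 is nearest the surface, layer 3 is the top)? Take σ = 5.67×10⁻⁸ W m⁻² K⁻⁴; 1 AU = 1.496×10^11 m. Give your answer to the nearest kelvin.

d = 14.5 × 1.496×10^11 m = 2.169×10^12 m.
Flux at the orbit: S = L/(4πd²) = 1.54×10^27/(4π·(2.17×10^12)²) = 26.04 W m⁻².
OLR = S(1−α)/4 = 3.581 W m⁻²; the top layer radiates at T_e = 89.15 K.
In the N-layer model, layer k (counted from the surface) has T_k = (N+1−k)^(1/4)·T_e.
With k = 1: T_1 = (3+1−1)^¼·89.15 K = 117.3 K.

117 K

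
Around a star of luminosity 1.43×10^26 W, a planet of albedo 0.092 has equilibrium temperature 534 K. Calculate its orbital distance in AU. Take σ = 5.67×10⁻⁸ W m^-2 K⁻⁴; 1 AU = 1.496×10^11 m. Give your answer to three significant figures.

Required flux: S = 4σT⁴/(1−α) = 20310 W m^-2.
From L = 4πd²S, d = √(1.43×10^26/(4π·20310)) = 2.367×10^10 m = 0.1582 AU.

0.158 AU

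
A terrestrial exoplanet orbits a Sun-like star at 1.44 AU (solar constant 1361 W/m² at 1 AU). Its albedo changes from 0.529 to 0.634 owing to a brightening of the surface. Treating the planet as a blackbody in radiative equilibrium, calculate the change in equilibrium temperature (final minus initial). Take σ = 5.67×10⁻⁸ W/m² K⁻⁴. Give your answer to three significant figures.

-11.7 kelvin

By the inverse-square law, S = 1361/1.44² = 656.3 W/m².
Initial: T₁ = [S(1−0.529)/(4σ)]^(1/4) = 192.1 K.
With α = 0.634, T₂ = 180.4 K.
ΔT = T₂ − T₁ = -11.74 K.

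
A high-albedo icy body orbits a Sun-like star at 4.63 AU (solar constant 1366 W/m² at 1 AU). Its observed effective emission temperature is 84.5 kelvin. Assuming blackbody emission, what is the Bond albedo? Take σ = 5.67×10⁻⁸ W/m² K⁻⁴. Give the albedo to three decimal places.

0.819

Irradiance scales as 1/d², so S = 1366 W/m² × (1/4.63)² = 63.72 W/m².
From σT⁴ = S(1−α)/4 we invert for α: 1−α = 4σT⁴/S.
4σT⁴ = 4·5.67×10⁻⁸·(84.5)⁴ = 11.56 W/m².
Hence α = 1 − 11.56/63.72 = 0.8185.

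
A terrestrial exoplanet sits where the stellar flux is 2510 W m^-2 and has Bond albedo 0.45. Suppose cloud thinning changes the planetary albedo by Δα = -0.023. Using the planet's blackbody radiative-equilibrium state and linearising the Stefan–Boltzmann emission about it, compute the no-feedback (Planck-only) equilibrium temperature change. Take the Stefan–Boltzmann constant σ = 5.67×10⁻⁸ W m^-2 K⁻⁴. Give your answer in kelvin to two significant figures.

2.9 K

Unperturbed T_e = [2510·(1−0.45)/(4σ)]^¼ = 279.3 K.
TOA radiative forcing: ΔF = −S·Δα/4 = −2510·(-0.023)/4 = 14.43 W m^-2.
Linearising σT⁴ gives d(σT⁴)/dT = 4σT_e³ = 4.942 W m^-2 per K.
So ΔT₀ = 14.43/4.942 = 2.92 K.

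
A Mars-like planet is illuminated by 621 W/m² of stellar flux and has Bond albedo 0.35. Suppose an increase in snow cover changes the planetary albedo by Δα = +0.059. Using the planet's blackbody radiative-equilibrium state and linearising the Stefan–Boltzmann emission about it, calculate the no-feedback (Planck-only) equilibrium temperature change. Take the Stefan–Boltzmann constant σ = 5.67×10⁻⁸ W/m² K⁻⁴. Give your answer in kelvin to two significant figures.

-4.7 K

The baseline emission temperature is T_e = 205.4 K.
TOA radiative forcing: ΔF = −S·Δα/4 = −621.0·(+0.059)/4 = -9.160 W/m².
The Planck feedback parameter is 4σT_e³ = 1.965 W/m²/K.
ΔT₀ = ΔF/λ_P = -9.160/1.965 = -4.66 K.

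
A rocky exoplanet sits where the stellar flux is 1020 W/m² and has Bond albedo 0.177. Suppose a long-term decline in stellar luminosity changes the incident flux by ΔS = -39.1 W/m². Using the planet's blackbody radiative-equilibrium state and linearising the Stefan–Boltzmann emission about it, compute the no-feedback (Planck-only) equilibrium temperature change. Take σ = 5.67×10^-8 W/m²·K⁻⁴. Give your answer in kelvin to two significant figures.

The baseline emission temperature is T_e = 246.7 K.
ΔF = Δ[S(1−α)]/4 = (1−0.177)·-39.1/4 = -8.045 W/m².
Linearising σT⁴ gives d(σT⁴)/dT = 4σT_e³ = 3.403 W/m² per K.
Hence the no-feedback warming is ΔF/(4σT_e³) = -2.36 K.

-2.4 K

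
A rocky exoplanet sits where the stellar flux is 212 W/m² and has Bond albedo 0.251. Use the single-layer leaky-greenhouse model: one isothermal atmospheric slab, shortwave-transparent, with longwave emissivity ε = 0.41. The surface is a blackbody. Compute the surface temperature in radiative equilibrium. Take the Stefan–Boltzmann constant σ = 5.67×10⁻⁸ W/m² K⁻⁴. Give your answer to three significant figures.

The planet radiates to space at T_e = [S(1−α)/(4σ)]^(1/4) = 162.7 K.
Surface balance with a leaky layer gives σT_s⁴ = σT_e⁴·2/(2−ε), so T_s = T_e·[2/(2−0.41)]^(1/4) = 172.3 K.

172 kelvin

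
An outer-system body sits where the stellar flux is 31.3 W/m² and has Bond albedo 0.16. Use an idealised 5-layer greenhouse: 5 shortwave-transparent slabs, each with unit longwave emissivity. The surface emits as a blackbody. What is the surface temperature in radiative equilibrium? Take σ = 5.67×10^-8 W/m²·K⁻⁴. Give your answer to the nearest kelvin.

162 K

Top-of-atmosphere balance: σT_e⁴ = S(1−α)/4 = 6.573 W/m² → T_e = 103.8 K.
With N = 5 opaque layers, T_s = (N+1)^(1/4)·T_e = 6^(1/4)·103.8 = 162.4 K.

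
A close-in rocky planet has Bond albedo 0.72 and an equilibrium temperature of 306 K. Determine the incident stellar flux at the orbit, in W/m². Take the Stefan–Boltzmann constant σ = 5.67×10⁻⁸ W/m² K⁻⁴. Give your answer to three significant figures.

7100 W/m²

From S(1−α)/4 = σT⁴: S = 4σT⁴/(1−α).
The emitted flux is σT⁴ = 497.1 W/m².
S = 4·497.1/0.28 = 7102 W/m².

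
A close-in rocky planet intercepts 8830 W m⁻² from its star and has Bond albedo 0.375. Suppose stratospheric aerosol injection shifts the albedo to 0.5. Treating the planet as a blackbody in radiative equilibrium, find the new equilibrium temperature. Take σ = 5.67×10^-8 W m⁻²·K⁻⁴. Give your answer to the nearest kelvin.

T₂ = [S(1−α₂)/(4σ)]^(1/4) = [8830·0.5/(4σ)]^(1/4) = 373.5 K.

374 K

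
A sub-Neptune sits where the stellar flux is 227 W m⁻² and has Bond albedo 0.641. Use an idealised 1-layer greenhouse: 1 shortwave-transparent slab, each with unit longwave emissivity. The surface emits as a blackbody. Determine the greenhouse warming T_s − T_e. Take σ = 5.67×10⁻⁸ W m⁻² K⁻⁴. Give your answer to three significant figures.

The effective emission temperature is T_e = [S(1−α)/(4σ)]^¼ = 137.7 K.
T_s = (N+1)^(1/4)·T_e = 163.7 K.
Warming: T_s − T_e = 26.05 K.

26.0 kelvin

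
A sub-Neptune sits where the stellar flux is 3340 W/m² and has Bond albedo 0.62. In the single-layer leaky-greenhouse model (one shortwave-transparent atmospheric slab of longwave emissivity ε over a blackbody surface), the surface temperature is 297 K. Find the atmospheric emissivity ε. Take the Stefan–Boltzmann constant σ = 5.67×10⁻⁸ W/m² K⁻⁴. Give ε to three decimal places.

TOA balance gives T_e = 273.5 K.
Inverting T_s⁴ = 2T_e⁴/(2−ε): (T_e/T_s)⁴ = 0.7192, so ε = 2(1 − 0.7192) = 0.5616.

0.562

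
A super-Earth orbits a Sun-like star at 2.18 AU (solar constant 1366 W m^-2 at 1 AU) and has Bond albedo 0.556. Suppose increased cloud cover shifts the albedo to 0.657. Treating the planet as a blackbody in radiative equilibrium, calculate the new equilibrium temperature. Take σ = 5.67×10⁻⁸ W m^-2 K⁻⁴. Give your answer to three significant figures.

Irradiance scales as 1/d², so S = 1366 W m^-2 × (1/2.18)² = 287.4 W m^-2.
With the new albedo, S(1−α₂)/4 = 24.65 W m^-2, so T₂ = 144.4 K.

144 K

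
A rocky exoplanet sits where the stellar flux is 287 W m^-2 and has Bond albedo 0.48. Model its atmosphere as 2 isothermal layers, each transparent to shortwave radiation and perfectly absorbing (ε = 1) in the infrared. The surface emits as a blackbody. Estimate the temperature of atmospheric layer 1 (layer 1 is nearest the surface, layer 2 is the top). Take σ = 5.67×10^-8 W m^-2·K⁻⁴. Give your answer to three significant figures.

190 kelvin

The effective emission temperature is T_e = [S(1−α)/(4σ)]^¼ = 160.2 K.
Each opaque layer satisfies 2T_j⁴ = T_{j−1}⁴ + T_{j+1}⁴, giving T_k⁴ = (N+1−k)T_e⁴.
T_1 = (2)^(1/4)·160.2 = 190.5 K.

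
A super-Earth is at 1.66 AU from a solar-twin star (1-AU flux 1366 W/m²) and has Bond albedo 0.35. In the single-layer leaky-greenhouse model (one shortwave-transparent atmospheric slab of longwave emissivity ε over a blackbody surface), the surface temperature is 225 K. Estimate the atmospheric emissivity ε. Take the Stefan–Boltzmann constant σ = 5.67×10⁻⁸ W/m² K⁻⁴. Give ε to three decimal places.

Irradiance scales as 1/d², so S = 1366 W/m² × (1/1.66)² = 495.7 W/m².
TOA balance gives T_e = 194.1 K.
T_s⁴ = T_e⁴·2/(2−ε) → ε = 2 − 2(T_e/T_s)⁴ = 2 − 2·(194.1/225)⁴ = 0.8913.

0.891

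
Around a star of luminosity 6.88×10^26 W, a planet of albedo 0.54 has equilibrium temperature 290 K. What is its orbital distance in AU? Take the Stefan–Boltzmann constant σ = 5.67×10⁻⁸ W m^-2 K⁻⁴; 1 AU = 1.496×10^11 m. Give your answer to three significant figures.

Required flux: S = 4σT⁴/(1−α) = 3487 W m^-2.
Then d = [L/(4πS)]^(1/2) = 1.253×10^11 m, i.e. 0.8376 AU.

0.838 AU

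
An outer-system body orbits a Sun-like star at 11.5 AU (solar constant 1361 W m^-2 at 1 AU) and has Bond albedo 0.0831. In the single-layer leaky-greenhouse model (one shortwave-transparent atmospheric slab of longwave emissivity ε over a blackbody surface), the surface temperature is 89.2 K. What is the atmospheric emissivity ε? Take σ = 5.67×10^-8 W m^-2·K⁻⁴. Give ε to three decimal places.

Irradiance scales as 1/d², so S = 1361 W m^-2 × (1/11.5)² = 10.29 W m^-2.
Effective temperature: T_e = [S(1−α)/(4σ)]^(1/4) = 80.31 K.
T_s⁴ = T_e⁴·2/(2−ε) → ε = 2 − 2(T_e/T_s)⁴ = 2 − 2·(80.31/89.2)⁴ = 0.6856.

0.686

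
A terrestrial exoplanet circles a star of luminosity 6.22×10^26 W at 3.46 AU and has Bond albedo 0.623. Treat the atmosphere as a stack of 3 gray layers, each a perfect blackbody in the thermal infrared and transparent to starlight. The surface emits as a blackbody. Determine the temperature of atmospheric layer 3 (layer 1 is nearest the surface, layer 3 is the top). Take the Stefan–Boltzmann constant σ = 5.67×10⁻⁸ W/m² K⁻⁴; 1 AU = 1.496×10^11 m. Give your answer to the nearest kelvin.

132 kelvin

d = 3.46 × 1.496×10^11 m = 5.176×10^11 m.
Flux at the orbit: S = L/(4πd²) = 6.22×10^26/(4π·(5.18×10^11)²) = 184.7 W/m².
Top-of-atmosphere balance: σT_e⁴ = S(1−α)/4 = 17.41 W/m² → T_e = 132.4 K.
The net upward flux σT_e⁴ is constant between every pair of levels, so T_k⁴ = (N+1−k)T_e⁴.
With k = 3: T_3 = (3+1−3)^¼·132.4 K = 132.4 K.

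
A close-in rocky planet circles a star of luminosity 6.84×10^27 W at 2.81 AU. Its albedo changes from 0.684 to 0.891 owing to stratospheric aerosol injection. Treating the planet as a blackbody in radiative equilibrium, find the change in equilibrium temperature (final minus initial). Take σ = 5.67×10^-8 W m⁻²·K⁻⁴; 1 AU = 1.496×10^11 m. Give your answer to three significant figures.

-59.8 K

d = 2.81 × 1.496×10^11 m = 4.204×10^11 m.
S = L/(4πd²) = 3080 W m⁻².
Initial: T₁ = [S(1−0.684)/(4σ)]^(1/4) = 255.9 K.
After:  T₂ = [3080·0.109/(4σ)]^(1/4) = 196.2 K.
ΔT = T₂ − T₁ = -59.80 K.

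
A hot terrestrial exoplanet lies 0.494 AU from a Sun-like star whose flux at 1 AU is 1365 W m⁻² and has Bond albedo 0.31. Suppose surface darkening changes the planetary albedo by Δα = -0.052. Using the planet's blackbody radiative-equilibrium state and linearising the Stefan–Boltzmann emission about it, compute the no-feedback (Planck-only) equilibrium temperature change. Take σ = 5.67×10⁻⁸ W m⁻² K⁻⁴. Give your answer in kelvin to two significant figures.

By the inverse-square law, S = 1365/0.494² = 5593 W m⁻².
Reference equilibrium: T_e = [S(1−α)/(4σ)]^(1/4) = 361.2 K.
ΔF = −(S/4)Δα = −(5593/4)×(-0.052) = 72.71 W m⁻².
The Planck feedback parameter is 4σT_e³ = 10.69 W m⁻²/K.
ΔT₀ = ΔF/λ_P = 72.71/10.69 = 6.80 K.

6.8 K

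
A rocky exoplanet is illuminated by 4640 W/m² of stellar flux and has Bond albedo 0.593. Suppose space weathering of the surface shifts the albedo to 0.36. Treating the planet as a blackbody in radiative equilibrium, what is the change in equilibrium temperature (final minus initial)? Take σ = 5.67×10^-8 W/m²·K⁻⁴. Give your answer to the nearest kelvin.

36 kelvin

With α = 0.593, T₁ = 302.1 K.
Final:   T₂ = [S(1−0.36)/(4σ)]^(1/4) = 338.3 K.
Change: 338.3 − 302.1 = 36.19 K.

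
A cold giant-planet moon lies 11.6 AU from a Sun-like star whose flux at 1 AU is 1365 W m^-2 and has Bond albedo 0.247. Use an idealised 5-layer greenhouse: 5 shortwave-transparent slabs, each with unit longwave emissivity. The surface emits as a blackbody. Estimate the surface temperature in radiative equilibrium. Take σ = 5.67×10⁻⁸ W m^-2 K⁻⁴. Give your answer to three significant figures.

119 K

By the inverse-square law, S = 1365/11.6² = 10.14 W m^-2.
The effective emission temperature is T_e = [S(1−α)/(4σ)]^¼ = 76.18 K.
Layer-by-layer balance gives σT_s⁴ = (N+1)σT_e⁴, so T_s = 6^¼·76.18 = 119.2 K.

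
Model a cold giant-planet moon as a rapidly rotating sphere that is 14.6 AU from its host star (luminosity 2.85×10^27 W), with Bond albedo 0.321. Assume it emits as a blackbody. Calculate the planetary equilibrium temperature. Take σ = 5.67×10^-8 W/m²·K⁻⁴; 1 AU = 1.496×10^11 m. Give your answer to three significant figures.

109 kelvin

Orbital distance: d = 14.6 AU = 2.184×10^12 m.
S = L/(4πd²) = 47.54 W/m².
Absorbed flux (global mean): S(1−α)/4 = 47.54·0.679/4 = 8.070 W/m².
Balancing against σT⁴: T = (8.070/5.67×10⁻⁸)^(1/4) = 109.2 K.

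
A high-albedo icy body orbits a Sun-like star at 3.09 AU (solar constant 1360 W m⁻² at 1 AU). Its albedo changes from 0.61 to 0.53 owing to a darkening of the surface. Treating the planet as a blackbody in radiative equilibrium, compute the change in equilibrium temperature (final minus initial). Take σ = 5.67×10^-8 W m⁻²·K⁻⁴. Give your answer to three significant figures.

5.97 K

Irradiance scales as 1/d², so S = 1360 W m⁻² × (1/3.09)² = 142.4 W m⁻².
Before: T₁ = [142.4·0.39/(4σ)]^(1/4) = 125.1 K.
Final:   T₂ = [S(1−0.53)/(4σ)]^(1/4) = 131.1 K.
Change: 131.1 − 125.1 = 5.974 K.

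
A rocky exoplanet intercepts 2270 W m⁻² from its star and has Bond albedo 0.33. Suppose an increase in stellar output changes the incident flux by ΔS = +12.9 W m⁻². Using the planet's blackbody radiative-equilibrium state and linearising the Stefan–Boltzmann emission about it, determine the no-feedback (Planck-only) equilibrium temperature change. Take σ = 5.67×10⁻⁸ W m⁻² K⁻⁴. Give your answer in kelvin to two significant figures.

Reference equilibrium: T_e = [S(1−α)/(4σ)]^(1/4) = 286.2 K.
ΔF = Δ[S(1−α)]/4 = (1−0.33)·+12.9/4 = 2.161 W m⁻².
Linearising σT⁴ gives d(σT⁴)/dT = 4σT_e³ = 5.315 W m⁻² per K.
So ΔT₀ = 2.161/5.315 = 0.407 K.

0.41 K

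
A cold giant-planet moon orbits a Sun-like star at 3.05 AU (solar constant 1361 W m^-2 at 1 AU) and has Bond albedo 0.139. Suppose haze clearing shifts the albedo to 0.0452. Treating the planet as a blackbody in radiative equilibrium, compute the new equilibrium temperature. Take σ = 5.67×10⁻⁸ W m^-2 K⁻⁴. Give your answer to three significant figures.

Flux at the orbit: S = 1361/(3.05)² = 146.3 W m^-2.
New equilibrium: T₂ = [(1−0.0452)·146.3/(4σ)]^(1/4) = 157.5 K.

158 kelvin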